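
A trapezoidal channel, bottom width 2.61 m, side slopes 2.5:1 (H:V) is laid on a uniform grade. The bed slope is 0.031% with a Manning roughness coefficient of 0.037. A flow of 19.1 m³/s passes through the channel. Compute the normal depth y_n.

y_n = 2.95 m

Manning's equation rearranged: A R^(2/3) = nQ / (1·√S) = 0.037 × 19.1 / (√0.00031) = 40.14.
Try y = 2.07 m: A R^(2/3) = 17.91 — low.
Try y = 3.48 m: A R^(2/3) = 59.17 — high.
Try y = 2.95 m: A R^(2/3) = 40.17 — matches.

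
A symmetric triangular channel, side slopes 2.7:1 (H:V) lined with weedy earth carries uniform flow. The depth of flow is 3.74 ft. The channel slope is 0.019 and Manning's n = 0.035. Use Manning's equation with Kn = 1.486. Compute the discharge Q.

Q = 321 ft³/s

For a triangular section with side slope z = 2.7: A = zy² = 2.7×3.74² = 37.77 ft²; P = 2y√(1+z²) = 2×3.74×2.879 = 21.54 ft.
Hydraulic radius R = A/P = 37.77/21.54 = 1.754 ft.
Manning's equation: Q = (1.486/n) A R^(2/3) S^(1/2) = (1.486/0.035) × 37.77 × 1.754^(2/3) × 0.019^(1/2) = 321 ft³/s.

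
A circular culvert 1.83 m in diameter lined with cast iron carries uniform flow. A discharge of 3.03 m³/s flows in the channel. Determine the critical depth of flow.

At critical depth, Q² T / (g A³) = 1, i.e. A³/T = Q²/g = 3.03²/9.81 = 0.9359.
At y = 1 m: A³/T = 1.745 — high.
At y = 0.603 m: A³/T = 0.2506 — low.
At y = 0.85 m: A³/T = 0.9378 — ≈ 0.9359.

y_c = 0.85 m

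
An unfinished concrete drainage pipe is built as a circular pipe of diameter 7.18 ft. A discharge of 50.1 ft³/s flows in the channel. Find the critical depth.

At critical depth, Q² T / (g A³) = 1, i.e. A³/T = Q²/g = 50.1²/32.2 = 77.95.
Try y = 1.26 ft: A³/T = 19.97 — low.
Try y = 1.78 ft: A³/T = 77.2 — matches.

y_c = 1.78 ft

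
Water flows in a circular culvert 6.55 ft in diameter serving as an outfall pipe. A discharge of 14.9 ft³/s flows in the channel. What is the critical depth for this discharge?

y_c = 0.986 ft

At critical depth, Q² T / (g A³) = 1, i.e. A³/T = Q²/g = 14.9²/32.2 = 6.895.
At y = 1.07 ft: A³/T = 9.522 — over.
At y = 0.847 ft: A³/T = 3.791 — short.
At y = 0.986 ft: A³/T = 6.902 — close enough.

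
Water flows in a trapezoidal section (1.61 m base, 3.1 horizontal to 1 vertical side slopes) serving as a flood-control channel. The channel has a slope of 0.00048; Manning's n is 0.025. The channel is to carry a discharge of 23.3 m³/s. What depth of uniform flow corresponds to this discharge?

y_n = 2.45 m

Manning's equation rearranged: A R^(2/3) = nQ / (1·√S) = 0.025 × 23.3 / (√0.00048) = 26.59.
At y = 2.05 m: A R^(2/3) = 17.31 — short.
At y = 3 m: A R^(2/3) = 43.78 — over.
At y = 2.45 m: A R^(2/3) = 26.64 — close enough.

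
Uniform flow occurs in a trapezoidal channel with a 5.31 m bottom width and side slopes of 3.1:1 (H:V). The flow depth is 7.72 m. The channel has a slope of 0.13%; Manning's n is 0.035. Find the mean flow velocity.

With bottom width b = 5.31 m and side slope z = 3.1: A = (b + zy)y = (5.31 + 3.1×7.72)×7.72 = 225.7 m²; P = b + 2y√(1+z²) = 5.31 + 2×7.72×3.257 = 55.6 m.
Hydraulic radius R = A/P = 225.7/55.6 = 4.06 m.
From Manning's equation, V = (1/n) R^(2/3) S^(1/2) = (1/0.035) × 4.06^(2/3) × 0.0013^(1/2) = 2.62 m/s.

V = 2.62 m/s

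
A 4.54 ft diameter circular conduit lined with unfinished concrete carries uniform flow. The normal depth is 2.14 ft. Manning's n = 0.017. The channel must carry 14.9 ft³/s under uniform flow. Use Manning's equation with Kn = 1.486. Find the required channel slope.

S = 0.000459

For a circular section of diameter D = 4.54 ft at depth y = 2.14 ft, the central angle is θ = 2 arccos(1 − 2y/D) = 3.027 rad. Then A = (D²/8)(θ − sin θ) = 7.504 ft² and P = Dθ/2 = 6.871 ft.
Hydraulic radius R = A/P = 7.504/6.871 = 1.092 ft.
From Manning's equation, S = [nQ / (1.486 A R^(2/3))]² = [0.017 × 14.9 / (1.486 × 7.504 × 1.092^(2/3))]² = 0.000459.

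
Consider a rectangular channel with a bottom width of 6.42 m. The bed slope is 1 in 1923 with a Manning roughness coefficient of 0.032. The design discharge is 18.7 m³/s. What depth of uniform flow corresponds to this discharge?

Manning's equation rearranged: A R^(2/3) = nQ / (1·√S) = 0.032 × 18.7 / (√0.00052) = 26.24.
At y = 3.33 m: A R^(2/3) = 29.66 — high.
At y = 2.66 m: A R^(2/3) = 21.92 — low.
At y = 3.04 m: A R^(2/3) = 26.27 — matches.

y_n = 3.04 m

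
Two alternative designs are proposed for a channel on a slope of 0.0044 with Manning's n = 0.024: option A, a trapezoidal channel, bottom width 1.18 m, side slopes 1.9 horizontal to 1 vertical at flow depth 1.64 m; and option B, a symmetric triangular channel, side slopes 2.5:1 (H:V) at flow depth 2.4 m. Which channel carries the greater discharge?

channel B

Channel A: With bottom width b = 1.18 m and side slope z = 1.9: A = (b + zy)y = (1.18 + 1.9×1.64)×1.64 = 7.045 m²; P = b + 2y√(1+z²) = 1.18 + 2×1.64×2.147 = 8.222 m. Hydraulic radius R = A/P = 7.045/8.222 = 0.8569 m. Q_A = (1/0.024)·7.045·0.8569^(2/3)·√0.0044 = 17.57 m³/s.
Channel B: For a triangular section with side slope z = 2.5: A = zy² = 2.5×2.4² = 14.4 m²; P = 2y√(1+z²) = 2×2.4×2.693 = 12.92 m. Hydraulic radius R = A/P = 14.4/12.92 = 1.114 m. Q_B = (1/0.024)·14.4·1.114^(2/3)·√0.0044 = 42.77 m³/s.
Q_A = 17.57 m³/s vs Q_B = 42.77 m³/s, so channel B carries more.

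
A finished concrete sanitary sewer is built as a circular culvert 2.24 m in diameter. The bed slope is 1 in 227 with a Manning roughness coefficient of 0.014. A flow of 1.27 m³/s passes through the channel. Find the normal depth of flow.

Manning's equation rearranged: A R^(2/3) = nQ / (1·√S) = 0.014 × 1.27 / (√0.004405) = 0.2679.
Try y = 0.55 m: A R^(2/3) = 0.3539 — too large.
Try y = 0.479 m: A R^(2/3) = 0.2684 — close enough.

y_n = 0.479 m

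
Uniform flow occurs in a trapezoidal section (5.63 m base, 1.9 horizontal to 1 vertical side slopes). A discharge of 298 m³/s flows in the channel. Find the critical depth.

At critical depth, Q² T / (g A³) = 1, i.e. A³/T = Q²/g = 298²/9.81 = 9052.
Trying y = 3.53 m: A³/T = 4337 — short.
Trying y = 4.66 m: A³/T = 13180 — over.
Trying y = 4.25 m: A³/T = 9073 — ≈ 9052.

y_c = 4.25 m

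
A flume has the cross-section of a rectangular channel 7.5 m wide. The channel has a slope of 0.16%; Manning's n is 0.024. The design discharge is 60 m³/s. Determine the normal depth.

y_n = 3.3 m

Manning's equation rearranged: A R^(2/3) = nQ / (1·√S) = 0.024 × 60 / (√0.0016) = 36.
Trying y = 3.82 m: A R^(2/3) = 43.83 — high.
Trying y = 2.37 m: A R^(2/3) = 22.79 — low.
Trying y = 3.3 m: A R^(2/3) = 36.01 — matches.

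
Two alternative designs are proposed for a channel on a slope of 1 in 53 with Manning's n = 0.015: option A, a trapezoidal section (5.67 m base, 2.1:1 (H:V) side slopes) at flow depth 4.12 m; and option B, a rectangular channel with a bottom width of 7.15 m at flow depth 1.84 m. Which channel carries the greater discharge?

Channel A: With bottom width b = 5.67 m and side slope z = 2.1: A = (b + zy)y = (5.67 + 2.1×4.12)×4.12 = 59.01 m²; P = b + 2y√(1+z²) = 5.67 + 2×4.12×2.326 = 24.84 m. Hydraulic radius R = A/P = 59.01/24.84 = 2.376 m. Q_A = (1/0.015)·59.01·2.376^(2/3)·√0.01887 = 962.1 m³/s.
Channel B: Flow area A = b·y = 7.15 × 1.84 = 13.16 m². Wetted perimeter P = b + 2y = 7.15 + 2×1.84 = 10.83 m. Hydraulic radius R = A/P = 13.16/10.83 = 1.215 m. Q_B = (1/0.015)·13.16·1.215^(2/3)·√0.01887 = 137.2 m³/s.
Q_A = 962.1 m³/s vs Q_B = 137.2 m³/s, so channel A carries more.

channel A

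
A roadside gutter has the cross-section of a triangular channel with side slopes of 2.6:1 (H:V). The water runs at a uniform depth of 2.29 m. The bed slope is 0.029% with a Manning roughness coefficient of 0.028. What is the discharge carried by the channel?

Q = 8.67 m³/s

For a triangular section with side slope z = 2.6: A = zy² = 2.6×2.29² = 13.63 m²; P = 2y√(1+z²) = 2×2.29×2.786 = 12.76 m.
Hydraulic radius R = A/P = 13.63/12.76 = 1.069 m.
Manning's equation: Q = (1/n) A R^(2/3) S^(1/2) = (1/0.028) × 13.63 × 1.069^(2/3) × 0.00029^(1/2) = 8.67 m³/s.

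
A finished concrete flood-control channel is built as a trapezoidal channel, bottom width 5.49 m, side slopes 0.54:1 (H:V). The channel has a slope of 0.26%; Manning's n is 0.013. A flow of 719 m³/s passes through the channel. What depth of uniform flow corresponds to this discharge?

y_n = 8.21 m

Manning's equation rearranged: A R^(2/3) = nQ / (1·√S) = 0.013 × 719 / (√0.0026) = 183.3.
Try y = 6.83 m: A R^(2/3) = 129.9 — too small.
Try y = 9.97 m: A R^(2/3) = 266.4 — too large.
Try y = 8.21 m: A R^(2/3) = 183.3 — close enough.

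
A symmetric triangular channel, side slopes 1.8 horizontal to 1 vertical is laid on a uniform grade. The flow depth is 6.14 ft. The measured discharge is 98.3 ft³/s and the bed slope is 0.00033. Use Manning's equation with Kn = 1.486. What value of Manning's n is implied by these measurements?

n = 0.036

For a triangular section with side slope z = 1.8: A = zy² = 1.8×6.14² = 67.86 ft²; P = 2y√(1+z²) = 2×6.14×2.059 = 25.29 ft.
Hydraulic radius R = A/P = 67.86/25.29 = 2.684 ft.
Rearranging Manning's equation: n = (1.486/Q) A R^(2/3) S^(1/2) = (1.486/98.3) × 67.86 × 2.684^(2/3) × √0.00033 = 0.036.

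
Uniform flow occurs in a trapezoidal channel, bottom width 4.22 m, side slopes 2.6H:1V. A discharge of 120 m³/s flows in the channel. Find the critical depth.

At critical depth, Q² T / (g A³) = 1, i.e. A³/T = Q²/g = 120²/9.81 = 1468.
At y = 2.02 m: A³/T = 475.7 — too small.
At y = 3.19 m: A³/T = 3057 — too large.
At y = 2.67 m: A³/T = 1462 — ≈ 1468.

y_c = 2.67 m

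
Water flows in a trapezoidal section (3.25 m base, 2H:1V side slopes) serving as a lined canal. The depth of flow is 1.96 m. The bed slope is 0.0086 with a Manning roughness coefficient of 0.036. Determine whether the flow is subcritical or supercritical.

With bottom width b = 3.25 m and side slope z = 2: A = (b + zy)y = (3.25 + 2×1.96)×1.96 = 14.05 m²; P = b + 2y√(1+z²) = 3.25 + 2×1.96×2.236 = 12.02 m.
Hydraulic radius R = A/P = 14.05/12.02 = 1.17 m.
V = (1/n) R^(2/3) √S = (1/0.036) × 1.17^(2/3) × √0.0086 = 2.86 m/s. Hydraulic depth D_h = A/T = 14.05/11.09 = 1.267 m.
Froude number Fr = V/√(g·D_h) = 2.86/√(9.81×1.267) = 0.811, which is less than 1, so the flow is subcritical.

subcritical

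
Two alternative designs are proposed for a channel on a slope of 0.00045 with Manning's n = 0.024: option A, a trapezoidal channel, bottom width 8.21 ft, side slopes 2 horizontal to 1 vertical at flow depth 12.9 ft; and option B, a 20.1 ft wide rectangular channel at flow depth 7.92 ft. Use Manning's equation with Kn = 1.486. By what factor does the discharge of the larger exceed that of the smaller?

3.62

Channel A: With bottom width b = 8.21 ft and side slope z = 2: A = (b + zy)y = (8.21 + 2×12.9)×12.9 = 438.7 ft²; P = b + 2y√(1+z²) = 8.21 + 2×12.9×2.236 = 65.9 ft. Hydraulic radius R = A/P = 438.7/65.9 = 6.657 ft. Q_A = (1.486/0.024)·438.7·6.657^(2/3)·√0.00045 = 2039 ft³/s.
Channel B: Flow area A = b·y = 20.1 × 7.92 = 159.2 ft². Wetted perimeter P = b + 2y = 20.1 + 2×7.92 = 35.94 ft. Hydraulic radius R = A/P = 159.2/35.94 = 4.429 ft. Q_B = (1.486/0.024)·159.2·4.429^(2/3)·√0.00045 = 563.9 ft³/s.
The larger discharge is 2039 ft³/s and the smaller is 563.9 ft³/s; the ratio is 3.62.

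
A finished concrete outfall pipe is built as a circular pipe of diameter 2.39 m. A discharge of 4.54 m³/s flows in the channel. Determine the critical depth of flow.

y_c = 0.967 m

At critical depth, Q² T / (g A³) = 1, i.e. A³/T = Q²/g = 4.54²/9.81 = 2.101.
Try y = 1.09 m: A³/T = 3.323 — too large.
Try y = 0.846 m: A³/T = 1.255 — too small.
Try y = 0.967 m: A³/T = 2.1 — close enough.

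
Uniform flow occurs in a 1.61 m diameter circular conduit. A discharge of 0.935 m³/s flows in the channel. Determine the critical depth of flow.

y_c = 0.479 m

At critical depth, Q² T / (g A³) = 1, i.e. A³/T = Q²/g = 0.935²/9.81 = 0.08912.
Trying y = 0.386 m: A³/T = 0.03841 — short.
Trying y = 0.541 m: A³/T = 0.1425 — over.
Trying y = 0.479 m: A³/T = 0.08894 — close enough.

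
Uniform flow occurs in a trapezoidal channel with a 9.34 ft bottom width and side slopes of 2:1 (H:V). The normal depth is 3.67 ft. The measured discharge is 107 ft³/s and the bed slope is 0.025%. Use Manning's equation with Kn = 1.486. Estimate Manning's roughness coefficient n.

n = 0.0239

With bottom width b = 9.34 ft and side slope z = 2: A = (b + zy)y = (9.34 + 2×3.67)×3.67 = 61.22 ft²; P = b + 2y√(1+z²) = 9.34 + 2×3.67×2.236 = 25.75 ft.
Hydraulic radius R = A/P = 61.22/25.75 = 2.377 ft.
Rearranging Manning's equation: n = (1.486/Q) A R^(2/3) S^(1/2) = (1.486/107) × 61.22 × 2.377^(2/3) × √0.00025 = 0.0239.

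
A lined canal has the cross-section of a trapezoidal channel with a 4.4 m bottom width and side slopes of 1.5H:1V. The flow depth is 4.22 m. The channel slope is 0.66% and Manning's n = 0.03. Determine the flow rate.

Q = 214 m³/s

With bottom width b = 4.4 m and side slope z = 1.5: A = (b + zy)y = (4.4 + 1.5×4.22)×4.22 = 45.28 m²; P = b + 2y√(1+z²) = 4.4 + 2×4.22×1.803 = 19.62 m.
Hydraulic radius R = A/P = 45.28/19.62 = 2.308 m.
Manning's equation: Q = (1/n) A R^(2/3) S^(1/2) = (1/0.03) × 45.28 × 2.308^(2/3) × 0.0066^(1/2) = 214 m³/s.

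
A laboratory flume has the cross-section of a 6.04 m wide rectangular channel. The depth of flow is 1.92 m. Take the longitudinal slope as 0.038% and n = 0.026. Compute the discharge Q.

Flow area A = b·y = 6.04 × 1.92 = 11.6 m². Wetted perimeter P = b + 2y = 6.04 + 2×1.92 = 9.88 m.
Hydraulic radius R = A/P = 11.6/9.88 = 1.174 m.
Manning's equation: Q = (1/n) A R^(2/3) S^(1/2) = (1/0.026) × 11.6 × 1.174^(2/3) × 0.00038^(1/2) = 9.67 m³/s.

Q = 9.67 m³/s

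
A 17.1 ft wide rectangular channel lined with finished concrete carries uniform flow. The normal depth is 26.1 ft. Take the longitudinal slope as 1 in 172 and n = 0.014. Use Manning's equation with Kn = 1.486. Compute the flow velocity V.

V = 28 ft/s

Flow area A = b·y = 17.1 × 26.1 = 446.3 ft². Wetted perimeter P = b + 2y = 17.1 + 2×26.1 = 69.3 ft.
Hydraulic radius R = A/P = 446.3/69.3 = 6.44 ft.
From Manning's equation, V = (1.486/n) R^(2/3) S^(1/2) = (1.486/0.014) × 6.44^(2/3) × 0.005814^(1/2) = 28 ft/s.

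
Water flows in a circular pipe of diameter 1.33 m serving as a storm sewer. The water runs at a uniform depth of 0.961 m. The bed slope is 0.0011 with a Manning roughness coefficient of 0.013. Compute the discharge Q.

Q = 1.48 m³/s

For a circular section of diameter D = 1.33 m at depth y = 0.961 m, the central angle is θ = 2 arccos(1 − 2y/D) = 4.064 rad. Then A = (D²/8)(θ − sin θ) = 1.075 m² and P = Dθ/2 = 2.703 m.
Hydraulic radius R = A/P = 1.075/2.703 = 0.3977 m.
Manning's equation: Q = (1/n) A R^(2/3) S^(1/2) = (1/0.013) × 1.075 × 0.3977^(2/3) × 0.0011^(1/2) = 1.48 m³/s.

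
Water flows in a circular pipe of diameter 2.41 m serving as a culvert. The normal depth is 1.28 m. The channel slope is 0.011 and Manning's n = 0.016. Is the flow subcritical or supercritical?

supercritical

For a circular section of diameter D = 2.41 m at depth y = 1.28 m, the central angle is θ = 2 arccos(1 − 2y/D) = 3.266 rad. Then A = (D²/8)(θ − sin θ) = 2.461 m² and P = Dθ/2 = 3.936 m.
Hydraulic radius R = A/P = 2.461/3.936 = 0.6254 m.
V = (1/n) R^(2/3) √S = (1/0.016) × 0.6254^(2/3) × √0.011 = 4.794 m/s. Hydraulic depth D_h = A/T = 2.461/2.405 = 1.023 m.
Froude number Fr = V/√(g·D_h) = 4.794/√(9.81×1.023) = 1.51, which is greater than 1, so the flow is supercritical.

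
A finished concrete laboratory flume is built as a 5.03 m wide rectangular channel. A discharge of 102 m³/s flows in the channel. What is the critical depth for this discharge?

y_c = 3.47 m

For a rectangular channel, critical depth y_c = (q²/g)^(1/3) where q = Q/b = 102/5.03 = 20.28 m²/s.
So y_c = (20.28²/9.81)^(1/3) = 3.47 m.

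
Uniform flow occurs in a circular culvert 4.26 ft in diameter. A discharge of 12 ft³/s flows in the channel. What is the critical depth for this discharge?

At critical depth, Q² T / (g A³) = 1, i.e. A³/T = Q²/g = 12²/32.2 = 4.472.
Trying y = 1.2 ft: A³/T = 9.33 — over.
Trying y = 0.722 ft: A³/T = 1.281 — short.
Trying y = 0.993 ft: A³/T = 4.463 — ≈ 4.472.

y_c = 0.993 ft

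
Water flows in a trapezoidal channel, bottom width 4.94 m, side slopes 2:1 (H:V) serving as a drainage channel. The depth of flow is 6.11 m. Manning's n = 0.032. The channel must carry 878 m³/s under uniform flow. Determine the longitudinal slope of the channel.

S = 0.0149

With bottom width b = 4.94 m and side slope z = 2: A = (b + zy)y = (4.94 + 2×6.11)×6.11 = 104.8 m²; P = b + 2y√(1+z²) = 4.94 + 2×6.11×2.236 = 32.26 m.
Hydraulic radius R = A/P = 104.8/32.26 = 3.25 m.
From Manning's equation, S = [nQ / (1 A R^(2/3))]² = [0.032 × 878 / (1 × 104.8 × 3.25^(2/3))]² = 0.0149.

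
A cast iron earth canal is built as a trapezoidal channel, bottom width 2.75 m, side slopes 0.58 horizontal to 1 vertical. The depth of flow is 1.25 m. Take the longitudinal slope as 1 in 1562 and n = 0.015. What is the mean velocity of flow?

With bottom width b = 2.75 m and side slope z = 0.58: A = (b + zy)y = (2.75 + 0.58×1.25)×1.25 = 4.344 m²; P = b + 2y√(1+z²) = 2.75 + 2×1.25×1.156 = 5.64 m.
Hydraulic radius R = A/P = 4.344/5.64 = 0.7702 m.
From Manning's equation, V = (1/n) R^(2/3) S^(1/2) = (1/0.015) × 0.7702^(2/3) × 0.0006402^(1/2) = 1.42 m/s.

V = 1.42 m/s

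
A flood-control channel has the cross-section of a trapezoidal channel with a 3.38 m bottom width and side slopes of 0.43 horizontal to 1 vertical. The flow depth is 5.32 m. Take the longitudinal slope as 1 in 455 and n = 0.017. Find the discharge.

With bottom width b = 3.38 m and side slope z = 0.43: A = (b + zy)y = (3.38 + 0.43×5.32)×5.32 = 30.15 m²; P = b + 2y√(1+z²) = 3.38 + 2×5.32×1.089 = 14.96 m.
Hydraulic radius R = A/P = 30.15/14.96 = 2.015 m.
Manning's equation: Q = (1/n) A R^(2/3) S^(1/2) = (1/0.017) × 30.15 × 2.015^(2/3) × 0.002198^(1/2) = 133 m³/s.

Q = 133 m³/s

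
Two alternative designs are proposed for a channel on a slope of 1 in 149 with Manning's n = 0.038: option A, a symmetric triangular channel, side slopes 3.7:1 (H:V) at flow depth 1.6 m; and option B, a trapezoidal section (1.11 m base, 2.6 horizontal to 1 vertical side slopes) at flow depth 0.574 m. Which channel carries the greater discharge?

channel A

Channel A: For a triangular section with side slope z = 3.7: A = zy² = 3.7×1.6² = 9.472 m²; P = 2y√(1+z²) = 2×1.6×3.833 = 12.26 m. Hydraulic radius R = A/P = 9.472/12.26 = 0.7723 m. Q_A = (1/0.038)·9.472·0.7723^(2/3)·√0.006711 = 17.19 m³/s.
Channel B: With bottom width b = 1.11 m and side slope z = 2.6: A = (b + zy)y = (1.11 + 2.6×0.574)×0.574 = 1.494 m²; P = b + 2y√(1+z²) = 1.11 + 2×0.574×2.786 = 4.308 m. Hydraulic radius R = A/P = 1.494/4.308 = 0.3467 m. Q_B = (1/0.038)·1.494·0.3467^(2/3)·√0.006711 = 1.589 m³/s.
Q_A = 17.19 m³/s vs Q_B = 1.589 m³/s, so channel A carries more.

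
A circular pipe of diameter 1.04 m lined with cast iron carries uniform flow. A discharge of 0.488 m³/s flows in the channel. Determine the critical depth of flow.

y_c = 0.389 m

At critical depth, Q² T / (g A³) = 1, i.e. A³/T = Q²/g = 0.488²/9.81 = 0.02428.
At y = 0.33 m: A³/T = 0.01284 — short.
At y = 0.389 m: A³/T = 0.02422 — close enough.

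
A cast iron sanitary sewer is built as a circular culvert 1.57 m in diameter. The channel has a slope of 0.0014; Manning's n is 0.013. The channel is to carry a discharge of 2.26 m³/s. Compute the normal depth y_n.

Manning's equation rearranged: A R^(2/3) = nQ / (1·√S) = 0.013 × 2.26 / (√0.0014) = 0.7852.
Try y = 0.866 m: A R^(2/3) = 0.6107 — short.
Try y = 1.02 m: A R^(2/3) = 0.7845 — ≈ 0.7852.

y_n = 1.02 m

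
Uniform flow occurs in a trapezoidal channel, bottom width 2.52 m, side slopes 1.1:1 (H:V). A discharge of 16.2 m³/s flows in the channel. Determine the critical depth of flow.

y_c = 1.32 m

At critical depth, Q² T / (g A³) = 1, i.e. A³/T = Q²/g = 16.2²/9.81 = 26.75.
At y = 0.993 m: A³/T = 9.81 — low.
At y = 1.54 m: A³/T = 46.26 — high.
At y = 1.32 m: A³/T = 26.57 — close enough.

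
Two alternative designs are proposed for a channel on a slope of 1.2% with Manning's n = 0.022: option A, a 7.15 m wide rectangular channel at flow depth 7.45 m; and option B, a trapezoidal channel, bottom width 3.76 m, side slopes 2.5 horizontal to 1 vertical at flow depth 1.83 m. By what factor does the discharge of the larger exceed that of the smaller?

Channel A: Flow area A = b·y = 7.15 × 7.45 = 53.27 m². Wetted perimeter P = b + 2y = 7.15 + 2×7.45 = 22.05 m. Hydraulic radius R = A/P = 53.27/22.05 = 2.416 m. Q_A = (1/0.022)·53.27·2.416^(2/3)·√0.012 = 477.5 m³/s.
Channel B: With bottom width b = 3.76 m and side slope z = 2.5: A = (b + zy)y = (3.76 + 2.5×1.83)×1.83 = 15.25 m²; P = b + 2y√(1+z²) = 3.76 + 2×1.83×2.693 = 13.61 m. Hydraulic radius R = A/P = 15.25/13.61 = 1.12 m. Q_B = (1/0.022)·15.25·1.12^(2/3)·√0.012 = 81.93 m³/s.
The larger discharge is 477.5 m³/s and the smaller is 81.93 m³/s; the ratio is 5.83.

5.83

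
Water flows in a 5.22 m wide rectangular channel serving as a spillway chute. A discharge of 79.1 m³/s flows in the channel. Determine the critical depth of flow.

For a rectangular channel, critical depth y_c = (q²/g)^(1/3) where q = Q/b = 79.1/5.22 = 15.15 m²/s.
So y_c = (15.15²/9.81)^(1/3) = 2.86 m.

y_c = 2.86 m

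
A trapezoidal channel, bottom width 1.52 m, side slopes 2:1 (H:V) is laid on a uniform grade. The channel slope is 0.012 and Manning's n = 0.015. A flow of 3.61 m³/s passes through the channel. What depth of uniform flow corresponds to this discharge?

Manning's equation rearranged: A R^(2/3) = nQ / (1·√S) = 0.015 × 3.61 / (√0.012) = 0.4943.
At y = 0.306 m: A R^(2/3) = 0.242 — low.
At y = 0.541 m: A R^(2/3) = 0.7088 — high.
At y = 0.449 m: A R^(2/3) = 0.4949 — ≈ 0.4943.

y_n = 0.449 m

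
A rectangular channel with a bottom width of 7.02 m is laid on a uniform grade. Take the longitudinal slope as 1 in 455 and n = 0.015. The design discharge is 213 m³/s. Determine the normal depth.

Manning's equation rearranged: A R^(2/3) = nQ / (1·√S) = 0.015 × 213 / (√0.002198) = 68.15.
Trying y = 4.52 m: A R^(2/3) = 49.96 — too small.
Trying y = 5.77 m: A R^(2/3) = 68.15 — ≈ 68.15.

y_n = 5.77 m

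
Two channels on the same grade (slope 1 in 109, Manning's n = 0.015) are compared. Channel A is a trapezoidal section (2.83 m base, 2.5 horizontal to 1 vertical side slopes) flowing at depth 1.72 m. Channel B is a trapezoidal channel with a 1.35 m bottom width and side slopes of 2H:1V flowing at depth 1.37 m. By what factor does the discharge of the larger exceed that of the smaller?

Channel A: With bottom width b = 2.83 m and side slope z = 2.5: A = (b + zy)y = (2.83 + 2.5×1.72)×1.72 = 12.26 m²; P = b + 2y√(1+z²) = 2.83 + 2×1.72×2.693 = 12.09 m. Hydraulic radius R = A/P = 12.26/12.09 = 1.014 m. Q_A = (1/0.015)·12.26·1.014^(2/3)·√0.009174 = 79.05 m³/s.
Channel B: With bottom width b = 1.35 m and side slope z = 2: A = (b + zy)y = (1.35 + 2×1.37)×1.37 = 5.603 m²; P = b + 2y√(1+z²) = 1.35 + 2×1.37×2.236 = 7.477 m. Hydraulic radius R = A/P = 5.603/7.477 = 0.7494 m. Q_B = (1/0.015)·5.603·0.7494^(2/3)·√0.009174 = 29.52 m³/s.
The larger discharge is 79.05 m³/s and the smaller is 29.52 m³/s; the ratio is 2.68.

2.68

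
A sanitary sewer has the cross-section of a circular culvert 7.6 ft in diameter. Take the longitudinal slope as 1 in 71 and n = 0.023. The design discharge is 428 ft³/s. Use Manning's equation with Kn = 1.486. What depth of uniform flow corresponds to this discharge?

Manning's equation rearranged: A R^(2/3) = nQ / (1.486·√S) = 0.023 × 428 / (1.486 × √0.01408) = 55.82.
At y = 6.52 ft: A R^(2/3) = 72.19 — high.
At y = 4.02 ft: A R^(2/3) = 38.24 — low.
At y = 5.15 ft: A R^(2/3) = 55.79 — matches.

y_n = 5.15 ft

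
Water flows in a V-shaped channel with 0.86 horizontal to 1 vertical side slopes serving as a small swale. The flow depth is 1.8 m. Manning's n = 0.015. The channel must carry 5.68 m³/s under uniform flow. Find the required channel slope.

For a triangular section with side slope z = 0.86: A = zy² = 0.86×1.8² = 2.786 m²; P = 2y√(1+z²) = 2×1.8×1.319 = 4.748 m.
Hydraulic radius R = A/P = 2.786/4.748 = 0.5868 m.
From Manning's equation, S = [nQ / (1 A R^(2/3))]² = [0.015 × 5.68 / (1 × 2.786 × 0.5868^(2/3))]² = 0.0019.

S = 0.0019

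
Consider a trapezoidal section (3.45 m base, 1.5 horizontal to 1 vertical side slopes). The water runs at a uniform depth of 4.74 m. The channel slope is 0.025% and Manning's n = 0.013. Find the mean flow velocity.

With bottom width b = 3.45 m and side slope z = 1.5: A = (b + zy)y = (3.45 + 1.5×4.74)×4.74 = 50.05 m²; P = b + 2y√(1+z²) = 3.45 + 2×4.74×1.803 = 20.54 m.
Hydraulic radius R = A/P = 50.05/20.54 = 2.437 m.
From Manning's equation, V = (1/n) R^(2/3) S^(1/2) = (1/0.013) × 2.437^(2/3) × 0.00025^(1/2) = 2.2 m/s.

V = 2.2 m/s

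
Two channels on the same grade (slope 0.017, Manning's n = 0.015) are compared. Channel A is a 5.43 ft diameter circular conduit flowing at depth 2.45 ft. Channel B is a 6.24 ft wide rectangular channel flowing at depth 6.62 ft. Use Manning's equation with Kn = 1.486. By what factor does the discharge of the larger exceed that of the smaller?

Channel A: For a circular section of diameter D = 5.43 ft at depth y = 2.45 ft, the central angle is θ = 2 arccos(1 − 2y/D) = 2.946 rad. Then A = (D²/8)(θ − sin θ) = 10.14 ft² and P = Dθ/2 = 7.999 ft. Hydraulic radius R = A/P = 10.14/7.999 = 1.268 ft. Q_A = (1.486/0.015)·10.14·1.268^(2/3)·√0.017 = 153.5 ft³/s.
Channel B: Flow area A = b·y = 6.24 × 6.62 = 41.31 ft². Wetted perimeter P = b + 2y = 6.24 + 2×6.62 = 19.48 ft. Hydraulic radius R = A/P = 41.31/19.48 = 2.121 ft. Q_B = (1.486/0.015)·41.31·2.121^(2/3)·√0.017 = 880.7 ft³/s.
The larger discharge is 880.7 ft³/s and the smaller is 153.5 ft³/s; the ratio is 5.74.

5.74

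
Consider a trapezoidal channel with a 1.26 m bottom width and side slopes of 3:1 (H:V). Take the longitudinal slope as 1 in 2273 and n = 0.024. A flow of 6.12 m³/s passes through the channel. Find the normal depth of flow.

y_n = 1.46 m

Manning's equation rearranged: A R^(2/3) = nQ / (1·√S) = 0.024 × 6.12 / (√0.0004399) = 7.003.
Trying y = 1.02 m: A R^(2/3) = 3.034 — too small.
Trying y = 1.46 m: A R^(2/3) = 7.005 — matches.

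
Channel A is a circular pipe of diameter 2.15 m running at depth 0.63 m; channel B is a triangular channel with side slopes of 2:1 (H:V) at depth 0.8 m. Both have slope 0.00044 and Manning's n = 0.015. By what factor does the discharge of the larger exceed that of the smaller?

Channel A: For a circular section of diameter D = 2.15 m at depth y = 0.63 m, the central angle is θ = 2 arccos(1 − 2y/D) = 2.288 rad. Then A = (D²/8)(θ − sin θ) = 0.8866 m² and P = Dθ/2 = 2.46 m. Hydraulic radius R = A/P = 0.8866/2.46 = 0.3605 m. Q_A = (1/0.015)·0.8866·0.3605^(2/3)·√0.00044 = 0.6279 m³/s.
Channel B: For a triangular section with side slope z = 2: A = zy² = 2×0.8² = 1.28 m²; P = 2y√(1+z²) = 2×0.8×2.236 = 3.578 m. Hydraulic radius R = A/P = 1.28/3.578 = 0.3578 m. Q_B = (1/0.015)·1.28·0.3578^(2/3)·√0.00044 = 0.9021 m³/s.
The larger discharge is 0.9021 m³/s and the smaller is 0.6279 m³/s; the ratio is 1.44.

1.44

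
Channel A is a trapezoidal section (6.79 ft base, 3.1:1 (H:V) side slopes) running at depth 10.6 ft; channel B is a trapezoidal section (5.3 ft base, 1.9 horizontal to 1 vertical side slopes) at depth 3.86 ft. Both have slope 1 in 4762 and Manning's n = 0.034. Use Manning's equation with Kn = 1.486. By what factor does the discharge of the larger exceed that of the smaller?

15.8

Channel A: With bottom width b = 6.79 ft and side slope z = 3.1: A = (b + zy)y = (6.79 + 3.1×10.6)×10.6 = 420.3 ft²; P = b + 2y√(1+z²) = 6.79 + 2×10.6×3.257 = 75.84 ft. Hydraulic radius R = A/P = 420.3/75.84 = 5.541 ft. Q_A = (1.486/0.034)·420.3·5.541^(2/3)·√0.00021 = 833.6 ft³/s.
Channel B: With bottom width b = 5.3 ft and side slope z = 1.9: A = (b + zy)y = (5.3 + 1.9×3.86)×3.86 = 48.77 ft²; P = b + 2y√(1+z²) = 5.3 + 2×3.86×2.147 = 21.88 ft. Hydraulic radius R = A/P = 48.77/21.88 = 2.229 ft. Q_B = (1.486/0.034)·48.77·2.229^(2/3)·√0.00021 = 52.71 ft³/s.
The larger discharge is 833.6 ft³/s and the smaller is 52.71 ft³/s; the ratio is 15.8.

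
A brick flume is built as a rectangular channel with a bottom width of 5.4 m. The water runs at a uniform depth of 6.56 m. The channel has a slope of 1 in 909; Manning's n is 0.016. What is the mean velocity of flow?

V = 3.19 m/s

Flow area A = b·y = 5.4 × 6.56 = 35.42 m². Wetted perimeter P = b + 2y = 5.4 + 2×6.56 = 18.52 m.
Hydraulic radius R = A/P = 35.42/18.52 = 1.913 m.
From Manning's equation, V = (1/n) R^(2/3) S^(1/2) = (1/0.016) × 1.913^(2/3) × 0.0011^(1/2) = 3.19 m/s.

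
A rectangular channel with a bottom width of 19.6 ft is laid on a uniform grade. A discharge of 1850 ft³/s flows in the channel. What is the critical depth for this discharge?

y_c = 6.52 ft

For a rectangular channel, critical depth y_c = (q²/g)^(1/3) where q = Q/b = 1850/19.6 = 94.39 ft²/s.
So y_c = (94.39²/32.2)^(1/3) = 6.52 ft.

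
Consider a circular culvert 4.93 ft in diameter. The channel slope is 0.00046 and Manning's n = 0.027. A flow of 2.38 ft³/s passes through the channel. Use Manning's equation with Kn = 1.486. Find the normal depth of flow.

y_n = 1.01 ft

Manning's equation rearranged: A R^(2/3) = nQ / (1.486·√S) = 0.027 × 2.38 / (1.486 × √0.00046) = 2.016.
At y = 0.719 ft: A R^(2/3) = 1.006 — low.
At y = 1.12 ft: A R^(2/3) = 2.484 — high.
At y = 1.01 ft: A R^(2/3) = 2.017 — ≈ 2.016.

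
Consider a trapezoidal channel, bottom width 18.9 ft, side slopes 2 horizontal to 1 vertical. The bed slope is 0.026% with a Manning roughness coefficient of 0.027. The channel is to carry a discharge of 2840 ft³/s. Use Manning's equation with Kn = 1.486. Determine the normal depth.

Manning's equation rearranged: A R^(2/3) = nQ / (1.486·√S) = 0.027 × 2840 / (1.486 × √0.00026) = 3200.
Trying y = 18.3 ft: A R^(2/3) = 4740 — too large.
Trying y = 10.9 ft: A R^(2/3) = 1554 — too small.
Trying y = 15.3 ft: A R^(2/3) = 3197 — ≈ 3200.

y_n = 15.3 ft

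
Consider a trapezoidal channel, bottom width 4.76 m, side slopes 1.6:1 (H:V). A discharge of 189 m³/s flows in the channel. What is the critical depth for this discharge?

y_c = 3.68 m

At critical depth, Q² T / (g A³) = 1, i.e. A³/T = Q²/g = 189²/9.81 = 3641.
Trying y = 2.73 m: A³/T = 1147 — low.
Trying y = 4.15 m: A³/T = 5870 — high.
Trying y = 3.68 m: A³/T = 3638 — matches.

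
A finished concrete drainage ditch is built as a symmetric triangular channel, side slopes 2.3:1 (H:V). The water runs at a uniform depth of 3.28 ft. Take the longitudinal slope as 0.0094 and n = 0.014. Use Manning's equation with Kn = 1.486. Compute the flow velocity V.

V = 13.5 ft/s

For a triangular section with side slope z = 2.3: A = zy² = 2.3×3.28² = 24.74 ft²; P = 2y√(1+z²) = 2×3.28×2.508 = 16.45 ft.
Hydraulic radius R = A/P = 24.74/16.45 = 1.504 ft.
From Manning's equation, V = (1.486/n) R^(2/3) S^(1/2) = (1.486/0.014) × 1.504^(2/3) × 0.0094^(1/2) = 13.5 ft/s.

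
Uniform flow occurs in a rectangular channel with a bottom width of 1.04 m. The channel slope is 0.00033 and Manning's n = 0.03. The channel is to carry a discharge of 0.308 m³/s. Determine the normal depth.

Manning's equation rearranged: A R^(2/3) = nQ / (1·√S) = 0.03 × 0.308 / (√0.00033) = 0.5086.
At y = 0.826 m: A R^(2/3) = 0.4011 — short.
At y = 1.19 m: A R^(2/3) = 0.6285 — over.
At y = 1 m: A R^(2/3) = 0.5087 — matches.

y_n = 1 m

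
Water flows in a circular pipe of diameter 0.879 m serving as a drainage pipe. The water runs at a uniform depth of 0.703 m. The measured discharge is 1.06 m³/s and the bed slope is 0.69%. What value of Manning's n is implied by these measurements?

For a circular section of diameter D = 0.879 m at depth y = 0.703 m, the central angle is θ = 2 arccos(1 − 2y/D) = 4.427 rad. Then A = (D²/8)(θ − sin θ) = 0.5203 m² and P = Dθ/2 = 1.946 m.
Hydraulic radius R = A/P = 0.5203/1.946 = 0.2674 m.
Rearranging Manning's equation: n = (1/Q) A R^(2/3) S^(1/2) = (1/1.06) × 0.5203 × 0.2674^(2/3) × √0.0069 = 0.0169.

n = 0.0169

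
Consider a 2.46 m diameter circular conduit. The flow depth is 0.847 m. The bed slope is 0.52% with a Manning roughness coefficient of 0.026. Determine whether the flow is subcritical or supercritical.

For a circular section of diameter D = 2.46 m at depth y = 0.847 m, the central angle is θ = 2 arccos(1 − 2y/D) = 2.508 rad. Then A = (D²/8)(θ − sin θ) = 1.45 m² and P = Dθ/2 = 3.085 m.
Hydraulic radius R = A/P = 1.45/3.085 = 0.4699 m.
V = (1/n) R^(2/3) √S = (1/0.026) × 0.4699^(2/3) × √0.0052 = 1.676 m/s. Hydraulic depth D_h = A/T = 1.45/2.338 = 0.6202 m.
Froude number Fr = V/√(g·D_h) = 1.676/√(9.81×0.6202) = 0.68, which is less than 1, so the flow is subcritical.

subcritical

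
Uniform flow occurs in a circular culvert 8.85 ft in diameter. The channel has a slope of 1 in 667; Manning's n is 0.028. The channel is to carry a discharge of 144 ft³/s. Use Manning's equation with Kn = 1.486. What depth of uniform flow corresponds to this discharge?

Manning's equation rearranged: A R^(2/3) = nQ / (1.486·√S) = 0.028 × 144 / (1.486 × √0.001499) = 70.08.
At y = 4.29 ft: A R^(2/3) = 49.53 — short.
At y = 5.78 ft: A R^(2/3) = 79.54 — over.
At y = 5.31 ft: A R^(2/3) = 70.17 — matches.

y_n = 5.31 ft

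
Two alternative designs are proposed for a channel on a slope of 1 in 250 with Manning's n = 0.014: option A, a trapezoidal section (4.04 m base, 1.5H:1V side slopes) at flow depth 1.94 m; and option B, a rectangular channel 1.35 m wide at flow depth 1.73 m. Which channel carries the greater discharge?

Channel A: With bottom width b = 4.04 m and side slope z = 1.5: A = (b + zy)y = (4.04 + 1.5×1.94)×1.94 = 13.48 m²; P = b + 2y√(1+z²) = 4.04 + 2×1.94×1.803 = 11.03 m. Hydraulic radius R = A/P = 13.48/11.03 = 1.222 m. Q_A = (1/0.014)·13.48·1.222^(2/3)·√0.004 = 69.62 m³/s.
Channel B: Flow area A = b·y = 1.35 × 1.73 = 2.336 m². Wetted perimeter P = b + 2y = 1.35 + 2×1.73 = 4.81 m. Hydraulic radius R = A/P = 2.336/4.81 = 0.4856 m. Q_B = (1/0.014)·2.336·0.4856^(2/3)·√0.004 = 6.518 m³/s.
Q_A = 69.62 m³/s vs Q_B = 6.518 m³/s, so channel A carries more.

channel A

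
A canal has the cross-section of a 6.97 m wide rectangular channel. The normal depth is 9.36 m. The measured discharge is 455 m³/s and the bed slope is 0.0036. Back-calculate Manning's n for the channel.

Flow area A = b·y = 6.97 × 9.36 = 65.24 m². Wetted perimeter P = b + 2y = 6.97 + 2×9.36 = 25.69 m.
Hydraulic radius R = A/P = 65.24/25.69 = 2.539 m.
Rearranging Manning's equation: n = (1/Q) A R^(2/3) S^(1/2) = (1/455) × 65.24 × 2.539^(2/3) × √0.0036 = 0.016.

n = 0.016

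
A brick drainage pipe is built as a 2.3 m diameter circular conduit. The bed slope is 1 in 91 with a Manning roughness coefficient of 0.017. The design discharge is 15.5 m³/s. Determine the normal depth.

y_n = 1.67 m

Manning's equation rearranged: A R^(2/3) = nQ / (1·√S) = 0.017 × 15.5 / (√0.01099) = 2.514.
Trying y = 1.31 m: A R^(2/3) = 1.78 — low.
Trying y = 2.07 m: A R^(2/3) = 3.062 — high.
Trying y = 1.67 m: A R^(2/3) = 2.52 — ≈ 2.514.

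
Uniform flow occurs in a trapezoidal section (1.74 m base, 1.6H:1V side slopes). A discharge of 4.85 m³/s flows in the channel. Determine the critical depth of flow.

y_c = 0.734 m

At critical depth, Q² T / (g A³) = 1, i.e. A³/T = Q²/g = 4.85²/9.81 = 2.398.
Try y = 0.802 m: A³/T = 3.31 — too large.
Try y = 0.523 m: A³/T = 0.717 — too small.
Try y = 0.734 m: A³/T = 2.394 — ≈ 2.398.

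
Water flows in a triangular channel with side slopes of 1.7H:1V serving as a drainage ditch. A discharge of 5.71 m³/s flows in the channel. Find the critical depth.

y_c = 1.18 m

At critical depth, Q² T / (g A³) = 1, i.e. A³/T = Q²/g = 5.71²/9.81 = 3.324.
Trying y = 1.38 m: A³/T = 7.232 — high.
Trying y = 0.998 m: A³/T = 1.431 — low.
Trying y = 1.18 m: A³/T = 3.306 — matches.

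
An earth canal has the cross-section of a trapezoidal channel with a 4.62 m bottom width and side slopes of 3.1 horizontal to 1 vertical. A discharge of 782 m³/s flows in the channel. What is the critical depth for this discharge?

y_c = 5.95 m

At critical depth, Q² T / (g A³) = 1, i.e. A³/T = Q²/g = 782²/9.81 = 62340.
At y = 4.5 m: A³/T = 17940 — short.
At y = 7.36 m: A³/T = 163800 — over.
At y = 5.95 m: A³/T = 62270 — matches.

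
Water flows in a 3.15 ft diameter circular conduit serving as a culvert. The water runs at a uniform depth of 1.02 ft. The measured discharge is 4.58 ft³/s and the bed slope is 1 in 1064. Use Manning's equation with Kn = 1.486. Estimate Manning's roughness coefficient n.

For a circular section of diameter D = 3.15 ft at depth y = 1.02 ft, the central angle is θ = 2 arccos(1 − 2y/D) = 2.421 rad. Then A = (D²/8)(θ − sin θ) = 2.185 ft² and P = Dθ/2 = 3.814 ft.
Hydraulic radius R = A/P = 2.185/3.814 = 0.573 ft.
Rearranging Manning's equation: n = (1.486/Q) A R^(2/3) S^(1/2) = (1.486/4.58) × 2.185 × 0.573^(2/3) × √0.0009398 = 0.015.

n = 0.015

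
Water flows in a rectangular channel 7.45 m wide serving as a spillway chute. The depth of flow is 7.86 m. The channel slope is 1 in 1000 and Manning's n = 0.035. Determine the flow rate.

Flow area A = b·y = 7.45 × 7.86 = 58.56 m². Wetted perimeter P = b + 2y = 7.45 + 2×7.86 = 23.17 m.
Hydraulic radius R = A/P = 58.56/23.17 = 2.527 m.
Manning's equation: Q = (1/n) A R^(2/3) S^(1/2) = (1/0.035) × 58.56 × 2.527^(2/3) × 0.001^(1/2) = 98.2 m³/s.

Q = 98.2 m³/s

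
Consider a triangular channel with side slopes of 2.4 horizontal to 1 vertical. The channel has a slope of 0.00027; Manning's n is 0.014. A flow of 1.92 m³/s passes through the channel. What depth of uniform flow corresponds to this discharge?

Manning's equation rearranged: A R^(2/3) = nQ / (1·√S) = 0.014 × 1.92 / (√0.00027) = 1.636.
Try y = 0.762 m: A R^(2/3) = 0.6943 — short.
Try y = 1.05 m: A R^(2/3) = 1.633 — ≈ 1.636.

y_n = 1.05 m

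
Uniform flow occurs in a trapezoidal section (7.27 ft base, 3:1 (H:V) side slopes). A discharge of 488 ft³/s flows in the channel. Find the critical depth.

y_c = 3.38 ft

At critical depth, Q² T / (g A³) = 1, i.e. A³/T = Q²/g = 488²/32.2 = 7396.
Trying y = 3.91 ft: A³/T = 13340 — over.
Trying y = 2.63 ft: A³/T = 2750 — short.
Trying y = 3.38 ft: A³/T = 7396 — close enough.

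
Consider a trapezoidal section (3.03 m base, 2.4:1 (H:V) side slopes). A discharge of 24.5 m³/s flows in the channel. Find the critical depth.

y_c = 1.34 m

At critical depth, Q² T / (g A³) = 1, i.e. A³/T = Q²/g = 24.5²/9.81 = 61.19.
Try y = 1.54 m: A³/T = 106.6 — over.
Try y = 1.34 m: A³/T = 61.96 — matches.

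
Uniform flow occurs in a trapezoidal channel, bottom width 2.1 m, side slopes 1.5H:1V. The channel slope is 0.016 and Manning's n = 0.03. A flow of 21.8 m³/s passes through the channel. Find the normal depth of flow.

Manning's equation rearranged: A R^(2/3) = nQ / (1·√S) = 0.03 × 21.8 / (√0.016) = 5.17.
At y = 1.66 m: A R^(2/3) = 7.324 — over.
At y = 1.4 m: A R^(2/3) = 5.162 — matches.

y_n = 1.4 m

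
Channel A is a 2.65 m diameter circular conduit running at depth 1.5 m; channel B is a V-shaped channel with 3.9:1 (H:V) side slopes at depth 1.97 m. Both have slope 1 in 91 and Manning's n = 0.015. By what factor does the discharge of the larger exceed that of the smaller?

Channel A: For a circular section of diameter D = 2.65 m at depth y = 1.5 m, the central angle is θ = 2 arccos(1 − 2y/D) = 3.407 rad. Then A = (D²/8)(θ − sin θ) = 3.22 m² and P = Dθ/2 = 4.514 m. Hydraulic radius R = A/P = 3.22/4.514 = 0.7134 m. Q_A = (1/0.015)·3.22·0.7134^(2/3)·√0.01099 = 17.97 m³/s.
Channel B: For a triangular section with side slope z = 3.9: A = zy² = 3.9×1.97² = 15.14 m²; P = 2y√(1+z²) = 2×1.97×4.026 = 15.86 m. Hydraulic radius R = A/P = 15.14/15.86 = 0.9541 m. Q_B = (1/0.015)·15.14·0.9541^(2/3)·√0.01099 = 102.5 m³/s.
The larger discharge is 102.5 m³/s and the smaller is 17.97 m³/s; the ratio is 5.71.

5.71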